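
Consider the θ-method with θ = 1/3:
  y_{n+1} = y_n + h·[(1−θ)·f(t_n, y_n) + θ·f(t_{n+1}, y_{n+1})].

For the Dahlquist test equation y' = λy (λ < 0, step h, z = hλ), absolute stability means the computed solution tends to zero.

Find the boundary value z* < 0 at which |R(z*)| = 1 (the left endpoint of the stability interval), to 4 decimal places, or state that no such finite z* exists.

Test eqn y'=λy, z=hλ:
  y_{n+1} = y_n + z·[2/3·y_n + 1/3·y_{n+1}] ⇒ (1 − 1/3z)y_{n+1} = (1 + 2/3z)y_n
  so R(z) = (1 + 2/3z)/(1 − 1/3z).

Find x<0 with |R(x)|<1.
x=-1.06: |R|=0.2167
R=−1: 1+2/3x = −1+1/3x ⇒ -1/3x=2 ⇒ x=2/(-1/3)=-6.0000
Confirm numerically:
  x=-5.959: |R|=0.99542 <1
  x=-4.665: |R|=0.82583 <1
  x=-3.366: |R|=0.58624 <1
  x=-6.508: |R|=1.05343 >1
  x=-6.380: |R|=1.04051 >1
So |R|<1 on (-6.0000, 0).

left endpoint -6.0000.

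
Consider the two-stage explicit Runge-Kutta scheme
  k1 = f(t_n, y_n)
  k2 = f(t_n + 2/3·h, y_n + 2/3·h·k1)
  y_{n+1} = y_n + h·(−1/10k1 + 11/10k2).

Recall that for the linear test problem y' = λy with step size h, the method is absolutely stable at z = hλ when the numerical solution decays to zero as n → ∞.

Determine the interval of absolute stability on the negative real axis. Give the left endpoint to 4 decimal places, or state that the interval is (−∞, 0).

On y'=λy, z=hλ:
  k1=λy_n ⇒ h·k1=z·y_n;  k2=λ(1+2/3z)y_n ⇒ h·k2=z(1+2/3z)y_n
  y_{n+1}/y_n = 1 − 1/10z + 11/10z(1+2/3z) = 1 + z + 11/15z²
  so R(z) = 1 + z + 11/15z².

Solve |R(x)|<1 on ℝ⁻.
x=-0.48: |R|=0.6890
R=1: x+11/15x²=0 ⇒ x=−15/11=-1.3636; min R=1−1/(4·11/15)=0.6591>−1
Confirm numerically:
  x=-1.330: |R|=0.96719 <1
  x=-1.199: |R|=0.85524 <1
  x=-0.860: |R|=0.68237 <1
  x=-0.676: |R|=0.65912 <1
  x=-1.691: |R|=1.40595 >1
  x=-1.384: |R|=1.02067 >1
So |R|<1 on (-1.3636, 0).

z∈(-1.3636,0).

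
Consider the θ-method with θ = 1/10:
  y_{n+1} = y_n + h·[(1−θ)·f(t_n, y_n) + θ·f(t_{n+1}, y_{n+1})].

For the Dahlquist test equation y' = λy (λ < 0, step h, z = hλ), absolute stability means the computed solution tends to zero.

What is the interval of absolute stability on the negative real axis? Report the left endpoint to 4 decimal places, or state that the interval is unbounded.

(-2.5000, 0).

Set f=λy, z=hλ:
  y_{n+1} = y_n + z·[9/10·y_n + 1/10·y_{n+1}] ⇒ (1 − 1/10z)y_{n+1} = (1 + 9/10z)y_n
  so R(z) = (1 + 9/10z)/(1 − 1/10z).

Need |R(x)|<1, x<0.
x=-1.25: |R|=0.1111
R=−1: 1+9/10x = −1+1/10x ⇒ -4/5x=2 ⇒ x=2/(-4/5)=-2.5000
Confirm numerically:
  x=-1.509: |R|=0.31115 <1
  x=-1.400: |R|=0.22807 <1
  x=-1.311: |R|=0.15905 <1
  x=-2.755: |R|=1.15994 >1
  x=-2.531: |R|=1.01979 >1
So |R|<1 on (-2.5000, 0).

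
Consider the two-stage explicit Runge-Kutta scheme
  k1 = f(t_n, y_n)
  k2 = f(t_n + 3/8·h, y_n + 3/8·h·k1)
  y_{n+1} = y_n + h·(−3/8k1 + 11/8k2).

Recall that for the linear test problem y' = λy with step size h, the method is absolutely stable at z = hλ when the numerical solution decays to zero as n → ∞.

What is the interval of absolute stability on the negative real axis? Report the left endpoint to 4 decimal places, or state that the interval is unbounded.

On y'=λy, z=hλ:
  k1=λy_n ⇒ h·k1=z·y_n;  k2=λ(1+3/8z)y_n ⇒ h·k2=z(1+3/8z)y_n
  y_{n+1}/y_n = 1 − 3/8z + 11/8z(1+3/8z) = 1 + z + 33/64z²
  Hence R(z) = 1 + z + 33/64z².

Need |R(x)|<1, x<0.
x=-0.72: |R|=0.5473
R=1: x+33/64x²=0 ⇒ x=−64/33=-1.9394; min R=1−1/(4·33/64)=0.5152>−1
Confirm numerically:
  x=-1.917: |R|=0.97786 <1
  x=-1.579: |R|=0.70658 <1
  x=-1.281: |R|=0.56512 <1
  x=-2.419: |R|=1.59821 >1
  x=-2.218: |R|=1.31863 >1
Stable set (-1.9394, 0).

z∈(-1.9394,0).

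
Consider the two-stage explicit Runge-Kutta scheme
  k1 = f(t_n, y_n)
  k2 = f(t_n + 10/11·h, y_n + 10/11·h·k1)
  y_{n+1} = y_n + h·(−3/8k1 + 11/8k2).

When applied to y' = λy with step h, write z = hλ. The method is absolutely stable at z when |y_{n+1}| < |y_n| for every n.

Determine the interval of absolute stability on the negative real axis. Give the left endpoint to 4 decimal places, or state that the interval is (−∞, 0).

z∈(-0.8000,0).

With y'=λy (z=hλ):
  k1=λy_n ⇒ h·k1=z·y_n;  k2=λ(1+10/11z)y_n ⇒ h·k2=z(1+10/11z)y_n
  y_{n+1}/y_n = 1 − 3/8z + 11/8z(1+10/11z) = 1 + z + 5/4z²
  Hence R(z) = 1 + z + 5/4z².

Need |R(x)|<1, x<0.
x=-1.66: |R|=2.7845
R=1: x+5/4x²=0 ⇒ x=−4/5=-0.8000; min R=1−1/(4·5/4)=0.8000>−1
Confirm numerically:
  x=-0.772: |R|=0.97298 <1
  x=-0.725: |R|=0.93203 <1
  x=-0.594: |R|=0.84704 <1
  x=-0.343: |R|=0.80406 <1
  x=-1.226: |R|=1.65285 >1
  x=-1.135: |R|=1.47528 >1
  x=-0.967: |R|=1.20186 >1
So |R|<1 on (-0.8000, 0).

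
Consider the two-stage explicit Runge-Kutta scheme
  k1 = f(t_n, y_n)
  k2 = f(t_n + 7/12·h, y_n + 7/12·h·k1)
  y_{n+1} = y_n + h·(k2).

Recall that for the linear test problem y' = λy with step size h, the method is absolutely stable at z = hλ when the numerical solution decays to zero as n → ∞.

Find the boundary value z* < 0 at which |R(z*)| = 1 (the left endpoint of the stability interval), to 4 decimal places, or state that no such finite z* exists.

z* = -1.7143.

Test eqn y'=λy, z=hλ:
  k1=λy_n ⇒ h·k1=z·y_n;  k2=λ(1+7/12z)y_n ⇒ h·k2=z(1+7/12z)y_n
  y_{n+1}/y_n = 1 + z(1+7/12z) = 1 + z + 7/12z²
  R(z) = 1 + z + 7/12z².

Find x<0 with |R(x)|<1.
x=-0.54: |R|=0.6301
R=1: x+7/12x²=0 ⇒ x=−12/7=-1.7143; min R=1−1/(4·7/12)=0.5714>−1
Confirm numerically:
  x=-1.339: |R|=0.70687 <1
  x=-1.308: |R|=0.69000 <1
  x=-0.948: |R|=0.57624 <1
  x=-1.941: |R|=1.25670 >1
  x=-1.747: |R|=1.03334 >1
Interval (-1.7143, 0).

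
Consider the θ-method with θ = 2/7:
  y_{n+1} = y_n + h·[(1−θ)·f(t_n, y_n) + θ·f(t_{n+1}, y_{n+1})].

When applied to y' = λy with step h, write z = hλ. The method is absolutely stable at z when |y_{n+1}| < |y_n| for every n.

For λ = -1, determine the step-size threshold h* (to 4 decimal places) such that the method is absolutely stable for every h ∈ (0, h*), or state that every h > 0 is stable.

Test eqn y'=λy, z=hλ:
  y_{n+1} = y_n + z·[5/7·y_n + 2/7·y_{n+1}] ⇒ (1 − 2/7z)y_{n+1} = (1 + 5/7z)y_n
  R(z) = (1 + 5/7z)/(1 − 2/7z).

Need |R(x)|<1, x<0.
x=-0.96: |R|=0.2466
R=−1: 1+5/7x = −1+2/7x ⇒ -3/7x=2 ⇒ x=2/(-3/7)=-4.6667
Confirm numerically:
  x=-3.255: |R|=0.68653 <1
  x=-2.837: |R|=0.56691 <1
  x=-2.728: |R|=0.53308 <1
  x=-5.073: |R|=1.07110 >1
  x=-4.831: |R|=1.02959 >1
Stable set (-4.6667, 0).

(-4.6667,0); λ=-1 ⇒ h* = (14/3)/1 = 4.6667.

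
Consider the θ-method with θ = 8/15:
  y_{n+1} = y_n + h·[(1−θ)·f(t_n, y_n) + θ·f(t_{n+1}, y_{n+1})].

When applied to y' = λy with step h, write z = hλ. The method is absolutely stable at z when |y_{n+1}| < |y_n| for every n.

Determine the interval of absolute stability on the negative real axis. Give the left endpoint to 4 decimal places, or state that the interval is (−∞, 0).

Test eqn y'=λy, z=hλ:
  y_{n+1} = y_n + z·[7/15·y_n + 8/15·y_{n+1}] ⇒ (1 − 8/15z)y_{n+1} = (1 + 7/15z)y_n
  so R(z) = (1 + 7/15z)/(1 − 8/15z).

Boundary: |R(x)|=1, x<0.
x=-1.46: |R|=0.1792
x=-2: |R|=0.0323
x=-10: |R|=0.5789
x=-100: |R|=0.8405
θ=8/15≥1/2 ⇒ |1+7/15x|<|1−8/15x| ∀x<0 ⇒ interval (−∞,0).

unbounded; (−∞, 0).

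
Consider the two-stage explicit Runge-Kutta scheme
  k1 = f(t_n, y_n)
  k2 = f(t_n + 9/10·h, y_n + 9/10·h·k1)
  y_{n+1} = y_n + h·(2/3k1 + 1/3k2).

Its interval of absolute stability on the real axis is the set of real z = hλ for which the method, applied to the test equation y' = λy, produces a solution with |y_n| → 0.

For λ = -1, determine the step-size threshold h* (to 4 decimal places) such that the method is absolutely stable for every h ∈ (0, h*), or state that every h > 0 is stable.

On y'=λy, z=hλ:
  k1=λy_n ⇒ h·k1=z·y_n;  k2=λ(1+9/10z)y_n ⇒ h·k2=z(1+9/10z)y_n
  y_{n+1}/y_n = 1 + 2/3z + 1/3z(1+9/10z) = 1 + z + 3/10z²
  so R(z) = 1 + z + 3/10z².

Solve |R(x)|<1 on ℝ⁻.
x=-1.59: |R|=0.1684
R=1: x+3/10x²=0 ⇒ x=−10/3=-3.3333; min R=1−1/(4·3/10)=0.1667>−1
Confirm numerically:
  x=-3.162: |R|=0.83747 <1
  x=-2.078: |R|=0.21743 <1
  x=-1.918: |R|=0.18562 <1
  x=-1.496: |R|=0.17540 <1
  x=-3.933: |R|=1.70755 >1
  x=-3.559: |R|=1.24094 >1
  x=-3.555: |R|=1.23641 >1
Interval (-3.3333, 0).

(-3.3333,0); λ=-1 ⇒ h* = (10/3)/1 = 3.3333.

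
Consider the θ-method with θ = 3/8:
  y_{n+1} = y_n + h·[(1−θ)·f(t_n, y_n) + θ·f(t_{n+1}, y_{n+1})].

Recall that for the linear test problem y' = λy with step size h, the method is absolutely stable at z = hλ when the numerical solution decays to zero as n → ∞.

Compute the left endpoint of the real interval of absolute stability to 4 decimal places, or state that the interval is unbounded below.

Test eqn y'=λy, z=hλ:
  y_{n+1} = y_n + z·[5/8·y_n + 3/8·y_{n+1}] ⇒ (1 − 3/8z)y_{n+1} = (1 + 5/8z)y_n
  Hence R(z) = (1 + 5/8z)/(1 − 3/8z).

Solve |R(x)|<1 on ℝ⁻.
x=-1.68: |R|=0.0307
R=−1: 1+5/8x = −1+3/8x ⇒ -1/4x=2 ⇒ x=2/(-1/4)=-8.0000
Confirm numerically:
  x=-7.003: |R|=0.93126 <1
  x=-5.917: |R|=0.83822 <1
  x=-4.582: |R|=0.68564 <1
  x=-4.115: |R|=0.61809 <1
  x=-8.517: |R|=1.03082 >1
  x=-8.237: |R|=1.01449 >1
  x=-8.164: |R|=1.01009 >1
So |R|<1 on (-8.0000, 0).

z* = -8.0000.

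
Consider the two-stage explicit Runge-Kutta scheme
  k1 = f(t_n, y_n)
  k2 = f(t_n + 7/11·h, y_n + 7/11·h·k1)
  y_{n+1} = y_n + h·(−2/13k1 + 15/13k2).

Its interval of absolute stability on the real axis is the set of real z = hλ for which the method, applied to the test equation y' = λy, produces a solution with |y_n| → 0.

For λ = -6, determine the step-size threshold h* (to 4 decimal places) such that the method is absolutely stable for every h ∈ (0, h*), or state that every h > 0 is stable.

(-1.3619,0); λ=-6 ⇒ h* = (143/105)/6 = 0.2270.

Set f=λy, z=hλ:
  k1=λy_n ⇒ h·k1=z·y_n;  k2=λ(1+7/11z)y_n ⇒ h·k2=z(1+7/11z)y_n
  y_{n+1}/y_n = 1 − 2/13z + 15/13z(1+7/11z) = 1 + z + 105/143z²
  Hence R(z) = 1 + z + 105/143z².

Need |R(x)|<1, x<0.
x=-1.02: |R|=0.7439
R=1: x+105/143x²=0 ⇒ x=−143/105=-1.3619; min R=1−1/(4·105/143)=0.6595>−1
Confirm numerically:
  x=-1.324: |R|=0.96315 <1
  x=-1.098: |R|=0.78723 <1
  x=-0.810: |R|=0.67175 <1
  x=-0.786: |R|=0.66763 <1
  x=-1.489: |R|=1.13896 >1
  x=-1.435: |R|=1.07702 >1
Interval (-1.3619, 0).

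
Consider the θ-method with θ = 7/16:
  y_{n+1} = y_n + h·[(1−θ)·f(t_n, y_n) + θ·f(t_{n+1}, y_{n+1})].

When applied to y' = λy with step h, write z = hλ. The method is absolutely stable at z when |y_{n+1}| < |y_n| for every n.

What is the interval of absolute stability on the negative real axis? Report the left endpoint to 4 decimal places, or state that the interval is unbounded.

Set f=λy, z=hλ:
  y_{n+1} = y_n + z·[9/16·y_n + 7/16·y_{n+1}] ⇒ (1 − 7/16z)y_{n+1} = (1 + 9/16z)y_n
  ⇒ R(z) = (1 + 9/16z)/(1 − 7/16z).

Solve |R(x)|<1 on ℝ⁻.
x=-1.29: |R|=0.1754
R=−1: 1+9/16x = −1+7/16x ⇒ -1/8x=2 ⇒ x=2/(-1/8)=-16.0000
Confirm numerically:
  x=-13.569: |R|=0.95619 <1
  x=-13.428: |R|=0.95323 <1
  x=-12.018: |R|=0.92046 <1
  x=-6.969: |R|=0.72119 <1
  x=-16.595: |R|=1.00900 >1
  x=-16.589: |R|=1.00892 >1
  x=-16.222: |R|=1.00343 >1
Stable set (-16.0000, 0).

(-16.0000, 0).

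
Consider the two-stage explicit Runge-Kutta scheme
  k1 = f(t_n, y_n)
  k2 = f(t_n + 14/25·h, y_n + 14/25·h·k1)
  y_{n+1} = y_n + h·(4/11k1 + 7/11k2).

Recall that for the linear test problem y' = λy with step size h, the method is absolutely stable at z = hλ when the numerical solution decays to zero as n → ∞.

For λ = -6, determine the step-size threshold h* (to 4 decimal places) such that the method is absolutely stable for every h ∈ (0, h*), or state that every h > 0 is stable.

On y'=λy, z=hλ:
  k1=λy_n ⇒ h·k1=z·y_n;  k2=λ(1+14/25z)y_n ⇒ h·k2=z(1+14/25z)y_n
  y_{n+1}/y_n = 1 + 4/11z + 7/11z(1+14/25z) = 1 + z + 98/275z²
  so R(z) = 1 + z + 98/275z².

Solve |R(x)|<1 on ℝ⁻.
x=-0.73: |R|=0.4599
R=1: x+98/275x²=0 ⇒ x=−275/98=-2.8061; min R=1−1/(4·98/275)=0.2985>−1
Confirm numerically:
  x=-2.482: |R|=0.71332 <1
  x=-1.975: |R|=0.41504 <1
  x=-1.761: |R|=0.34413 <1
  x=-1.215: |R|=0.31107 <1
  x=-3.277: |R|=1.54989 >1
  x=-3.136: |R|=1.36866 >1
  x=-2.952: |R|=1.15346 >1
Stable set (-2.8061, 0).

(-2.8061,0); λ=-6 ⇒ h* = (275/98)/6 = 0.4677.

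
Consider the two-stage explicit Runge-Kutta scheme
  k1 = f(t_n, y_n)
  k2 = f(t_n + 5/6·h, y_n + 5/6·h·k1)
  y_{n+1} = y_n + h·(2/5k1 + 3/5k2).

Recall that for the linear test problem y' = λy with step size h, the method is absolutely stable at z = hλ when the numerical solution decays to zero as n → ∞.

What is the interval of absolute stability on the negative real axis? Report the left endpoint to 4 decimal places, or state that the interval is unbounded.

Set f=λy, z=hλ:
  k1=λy_n ⇒ h·k1=z·y_n;  k2=λ(1+5/6z)y_n ⇒ h·k2=z(1+5/6z)y_n
  y_{n+1}/y_n = 1 + 2/5z + 3/5z(1+5/6z) = 1 + z + 1/2z²
  ⇒ R(z) = 1 + z + 1/2z².

Need |R(x)|<1, x<0.
x=-1.57: |R|=0.6624
R=1: x+1/2x²=0 ⇒ x=−2=-2.0000; min R=1−1/(4·1/2)=0.5000>−1
Confirm numerically:
  x=-1.602: |R|=0.68120 <1
  x=-1.408: |R|=0.58323 <1
  x=-1.258: |R|=0.53328 <1
  x=-2.295: |R|=1.33851 >1
  x=-2.128: |R|=1.13619 >1
  x=-2.048: |R|=1.04915 >1
Stable set (-2.0000, 0).

z∈(-2.0000,0).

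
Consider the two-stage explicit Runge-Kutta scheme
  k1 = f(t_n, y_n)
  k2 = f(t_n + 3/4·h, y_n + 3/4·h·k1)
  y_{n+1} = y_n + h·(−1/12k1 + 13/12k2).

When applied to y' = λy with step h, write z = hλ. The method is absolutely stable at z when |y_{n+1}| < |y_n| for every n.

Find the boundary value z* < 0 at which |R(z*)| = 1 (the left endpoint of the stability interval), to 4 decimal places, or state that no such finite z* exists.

On y'=λy, z=hλ:
  k1=λy_n ⇒ h·k1=z·y_n;  k2=λ(1+3/4z)y_n ⇒ h·k2=z(1+3/4z)y_n
  y_{n+1}/y_n = 1 − 1/12z + 13/12z(1+3/4z) = 1 + z + 13/16z²
  ⇒ R(z) = 1 + z + 13/16z².

Solve |R(x)|<1 on ℝ⁻.
x=-0.75: |R|=0.7070
R=1: x+13/16x²=0 ⇒ x=−16/13=-1.2308; min R=1−1/(4·13/16)=0.6923>−1
Confirm numerically:
  x=-1.171: |R|=0.94313 <1
  x=-1.155: |R|=0.92890 <1
  x=-0.922: |R|=0.76869 <1
  x=-1.777: |R|=1.78865 >1
  x=-1.485: |R|=1.30675 >1
Interval (-1.2308, 0).

left endpoint -1.2308.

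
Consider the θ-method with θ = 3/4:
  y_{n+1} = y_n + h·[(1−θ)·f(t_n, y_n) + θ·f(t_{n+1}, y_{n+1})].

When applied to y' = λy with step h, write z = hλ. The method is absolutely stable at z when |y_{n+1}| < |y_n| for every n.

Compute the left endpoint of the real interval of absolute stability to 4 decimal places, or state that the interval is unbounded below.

Test eqn y'=λy, z=hλ:
  y_{n+1} = y_n + z·[1/4·y_n + 3/4·y_{n+1}] ⇒ (1 − 3/4z)y_{n+1} = (1 + 1/4z)y_n
  R(z) = (1 + 1/4z)/(1 − 3/4z).

Need |R(x)|<1, x<0.
x=-0.35: |R|=0.7228
x=-2: |R|=0.2000
x=-10: |R|=0.1765
x=-100: |R|=0.3158
θ=3/4≥1/2 ⇒ |1+1/4x|<|1−3/4x| ∀x<0 ⇒ stable on all of ℝ⁻.

unbounded; (−∞, 0).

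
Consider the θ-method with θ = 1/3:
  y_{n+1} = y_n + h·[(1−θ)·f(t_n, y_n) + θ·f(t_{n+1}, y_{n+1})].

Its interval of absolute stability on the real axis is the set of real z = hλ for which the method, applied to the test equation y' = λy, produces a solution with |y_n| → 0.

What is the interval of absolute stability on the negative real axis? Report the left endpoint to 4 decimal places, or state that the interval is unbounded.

With y'=λy (z=hλ):
  y_{n+1} = y_n + z·[2/3·y_n + 1/3·y_{n+1}] ⇒ (1 − 1/3z)y_{n+1} = (1 + 2/3z)y_n
  R(z) = (1 + 2/3z)/(1 − 1/3z).

Find x<0 with |R(x)|<1.
x=-1.47: |R|=0.0134
R=−1: 1+2/3x = −1+1/3x ⇒ -1/3x=2 ⇒ x=2/(-1/3)=-6.0000
Confirm numerically:
  x=-4.809: |R|=0.84748 <1
  x=-3.265: |R|=0.56345 <1
  x=-3.228: |R|=0.55491 <1
  x=-2.453: |R|=0.34953 <1
  x=-6.506: |R|=1.05323 >1
  x=-6.350: |R|=1.03743 >1
  x=-6.158: |R|=1.01725 >1
So |R|<1 on (-6.0000, 0).

(-6.0000, 0).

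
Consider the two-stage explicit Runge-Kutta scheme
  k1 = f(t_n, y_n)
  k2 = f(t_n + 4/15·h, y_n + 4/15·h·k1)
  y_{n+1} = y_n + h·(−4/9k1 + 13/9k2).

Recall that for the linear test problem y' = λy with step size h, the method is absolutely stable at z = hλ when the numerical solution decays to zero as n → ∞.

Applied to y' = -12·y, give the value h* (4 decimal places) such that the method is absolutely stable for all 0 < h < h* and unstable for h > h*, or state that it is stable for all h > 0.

Test eqn y'=λy, z=hλ:
  k1=λy_n ⇒ h·k1=z·y_n;  k2=λ(1+4/15z)y_n ⇒ h·k2=z(1+4/15z)y_n
  y_{n+1}/y_n = 1 − 4/9z + 13/9z(1+4/15z) = 1 + z + 52/135z²
  so R(z) = 1 + z + 52/135z².

Boundary: |R(x)|=1, x<0.
x=-1.5: |R|=0.3667
R=1: x+52/135x²=0 ⇒ x=−135/52=-2.5962; min R=1−1/(4·52/135)=0.3510>−1
Confirm numerically:
  x=-1.948: |R|=0.51366 <1
  x=-1.828: |R|=0.45913 <1
  x=-1.324: |R|=0.35122 <1
  x=-1.305: |R|=0.35098 <1
  x=-3.165: |R|=1.69349 >1
  x=-2.936: |R|=1.38433 >1
  x=-2.773: |R|=1.18889 >1
Interval (-2.5962, 0).

(-2.5962,0); λ=-12 ⇒ h* = (135/52)/12 = 0.2163.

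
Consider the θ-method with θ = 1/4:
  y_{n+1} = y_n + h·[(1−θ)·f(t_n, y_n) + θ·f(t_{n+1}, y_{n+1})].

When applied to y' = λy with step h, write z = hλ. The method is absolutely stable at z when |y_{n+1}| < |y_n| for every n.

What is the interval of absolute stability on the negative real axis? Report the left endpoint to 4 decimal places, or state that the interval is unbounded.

z∈(-4.0000,0).

On y'=λy, z=hλ:
  y_{n+1} = y_n + z·[3/4·y_n + 1/4·y_{n+1}] ⇒ (1 − 1/4z)y_{n+1} = (1 + 3/4z)y_n
  R(z) = (1 + 3/4z)/(1 − 1/4z).

Need |R(x)|<1, x<0.
x=-1.16: |R|=0.1008
R=−1: 1+3/4x = −1+1/4x ⇒ -1/2x=2 ⇒ x=2/(-1/2)=-4.0000
Confirm numerically:
  x=-3.658: |R|=0.91068 <1
  x=-3.511: |R|=0.86979 <1
  x=-2.113: |R|=0.38263 <1
  x=-1.832: |R|=0.25652 <1
  x=-4.266: |R|=1.06436 >1
  x=-4.118: |R|=1.02907 >1
  x=-4.079: |R|=1.01956 >1
So |R|<1 on (-4.0000, 0).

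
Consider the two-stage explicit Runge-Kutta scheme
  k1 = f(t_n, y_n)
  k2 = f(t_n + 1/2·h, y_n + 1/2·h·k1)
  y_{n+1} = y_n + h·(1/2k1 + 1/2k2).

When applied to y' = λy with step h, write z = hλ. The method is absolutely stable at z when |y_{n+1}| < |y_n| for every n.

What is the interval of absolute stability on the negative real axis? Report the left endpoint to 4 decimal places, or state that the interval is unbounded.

Test eqn y'=λy, z=hλ:
  k1=λy_n ⇒ h·k1=z·y_n;  k2=λ(1+1/2z)y_n ⇒ h·k2=z(1+1/2z)y_n
  y_{n+1}/y_n = 1 + 1/2z + 1/2z(1+1/2z) = 1 + z + 1/4z²
  ⇒ R(z) = 1 + z + 1/4z².

Need |R(x)|<1, x<0.
x=-0.58: |R|=0.5041
R=1: x+1/4x²=0 ⇒ x=−4=-4.0000; min R=1−1/(4·1/4)=0.0000>−1
Confirm numerically:
  x=-3.043: |R|=0.27196 <1
  x=-2.928: |R|=0.21530 <1
  x=-2.430: |R|=0.04623 <1
  x=-4.290: |R|=1.31103 >1
  x=-4.264: |R|=1.28142 >1
Interval (-4.0000, 0).

z∈(-4.0000,0).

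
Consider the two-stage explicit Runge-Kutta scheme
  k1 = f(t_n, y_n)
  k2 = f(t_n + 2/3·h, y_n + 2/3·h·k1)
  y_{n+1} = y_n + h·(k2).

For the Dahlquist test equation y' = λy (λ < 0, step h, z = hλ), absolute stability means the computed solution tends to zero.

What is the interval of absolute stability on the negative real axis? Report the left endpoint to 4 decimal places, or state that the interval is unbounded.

Set f=λy, z=hλ:
  k1=λy_n ⇒ h·k1=z·y_n;  k2=λ(1+2/3z)y_n ⇒ h·k2=z(1+2/3z)y_n
  y_{n+1}/y_n = 1 + z(1+2/3z) = 1 + z + 2/3z²
  so R(z) = 1 + z + 2/3z².

Boundary: |R(x)|=1, x<0.
x=-1.52: |R|=1.0203
R=1: x+2/3x²=0 ⇒ x=−3/2=-1.5000; min R=1−1/(4·2/3)=0.6250>−1
Confirm numerically:
  x=-1.120: |R|=0.71627 <1
  x=-0.777: |R|=0.62549 <1
  x=-0.631: |R|=0.63444 <1
  x=-2.074: |R|=1.79365 >1
  x=-2.012: |R|=1.68676 >1
  x=-1.755: |R|=1.29835 >1
So |R|<1 on (-1.5000, 0).

z∈(-1.5000,0).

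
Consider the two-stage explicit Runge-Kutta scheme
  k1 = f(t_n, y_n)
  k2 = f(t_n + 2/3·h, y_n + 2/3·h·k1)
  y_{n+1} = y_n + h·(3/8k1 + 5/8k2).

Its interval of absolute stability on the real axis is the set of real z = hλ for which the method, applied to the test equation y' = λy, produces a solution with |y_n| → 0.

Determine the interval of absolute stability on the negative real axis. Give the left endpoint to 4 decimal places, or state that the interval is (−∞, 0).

(-2.4000, 0).

Set f=λy, z=hλ:
  k1=λy_n ⇒ h·k1=z·y_n;  k2=λ(1+2/3z)y_n ⇒ h·k2=z(1+2/3z)y_n
  y_{n+1}/y_n = 1 + 3/8z + 5/8z(1+2/3z) = 1 + z + 5/12z²
  so R(z) = 1 + z + 5/12z².

Solve |R(x)|<1 on ℝ⁻.
x=-1.6: |R|=0.4667
R=1: x+5/12x²=0 ⇒ x=−12/5=-2.4000; min R=1−1/(4·5/12)=0.4000>−1
Confirm numerically:
  x=-2.181: |R|=0.80098 <1
  x=-1.146: |R|=0.40122 <1
  x=-0.993: |R|=0.41785 <1
  x=-2.980: |R|=1.72017 >1
  x=-2.842: |R|=1.52340 >1
  x=-2.743: |R|=1.39202 >1
Stable set (-2.4000, 0).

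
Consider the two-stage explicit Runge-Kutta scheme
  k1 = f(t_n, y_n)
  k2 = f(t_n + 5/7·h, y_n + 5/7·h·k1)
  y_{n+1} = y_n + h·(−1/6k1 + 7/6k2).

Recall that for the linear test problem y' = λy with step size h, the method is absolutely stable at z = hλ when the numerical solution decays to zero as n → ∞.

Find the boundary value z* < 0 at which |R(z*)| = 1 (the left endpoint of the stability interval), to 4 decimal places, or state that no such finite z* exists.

Test eqn y'=λy, z=hλ:
  k1=λy_n ⇒ h·k1=z·y_n;  k2=λ(1+5/7z)y_n ⇒ h·k2=z(1+5/7z)y_n
  y_{n+1}/y_n = 1 − 1/6z + 7/6z(1+5/7z) = 1 + z + 5/6z²
  Hence R(z) = 1 + z + 5/6z².

Find x<0 with |R(x)|<1.
x=-1.73: |R|=1.7641
R=1: x+5/6x²=0 ⇒ x=−6/5=-1.2000; min R=1−1/(4·5/6)=0.7000>−1
Confirm numerically:
  x=-1.093: |R|=0.90254 <1
  x=-1.061: |R|=0.87710 <1
  x=-0.781: |R|=0.72730 <1
  x=-1.763: |R|=1.82714 >1
  x=-1.684: |R|=1.67921 >1
  x=-1.676: |R|=1.66481 >1
Interval (-1.2000, 0).

z* = -1.2000.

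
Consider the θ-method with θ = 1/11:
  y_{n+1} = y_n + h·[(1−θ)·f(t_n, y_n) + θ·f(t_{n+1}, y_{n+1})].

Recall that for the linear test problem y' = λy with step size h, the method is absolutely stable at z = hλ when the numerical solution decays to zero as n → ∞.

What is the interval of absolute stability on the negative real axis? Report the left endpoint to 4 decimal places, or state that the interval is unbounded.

(-2.4444, 0).

Set f=λy, z=hλ:
  y_{n+1} = y_n + z·[10/11·y_n + 1/11·y_{n+1}] ⇒ (1 − 1/11z)y_{n+1} = (1 + 10/11z)y_n
  so R(z) = (1 + 10/11z)/(1 − 1/11z).

Boundary: |R(x)|=1, x<0.
x=-1.73: |R|=0.4949
R=−1: 1+10/11x = −1+1/11x ⇒ -9/11x=2 ⇒ x=2/(-9/11)=-2.4444
Confirm numerically:
  x=-1.518: |R|=0.33392 <1
  x=-1.382: |R|=0.22775 <1
  x=-1.367: |R|=0.21590 <1
  x=-1.113: |R|=0.01073 <1
  x=-2.870: |R|=1.27614 >1
  x=-2.610: |R|=1.10948 >1
So |R|<1 on (-2.4444, 0).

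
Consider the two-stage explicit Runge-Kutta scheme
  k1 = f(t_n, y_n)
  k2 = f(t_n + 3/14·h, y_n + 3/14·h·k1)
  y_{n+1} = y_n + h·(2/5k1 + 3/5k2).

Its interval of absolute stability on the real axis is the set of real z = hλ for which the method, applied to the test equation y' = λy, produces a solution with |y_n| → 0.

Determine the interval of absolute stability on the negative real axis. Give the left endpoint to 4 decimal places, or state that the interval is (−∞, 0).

Set f=λy, z=hλ:
  k1=λy_n ⇒ h·k1=z·y_n;  k2=λ(1+3/14z)y_n ⇒ h·k2=z(1+3/14z)y_n
  y_{n+1}/y_n = 1 + 2/5z + 3/5z(1+3/14z) = 1 + z + 9/70z²
  Hence R(z) = 1 + z + 9/70z².

Boundary: |R(x)|=1, x<0.
x=-1.11: |R|=0.0484
R=1: x+9/70x²=0 ⇒ x=−70/9=-7.7778; min R=1−1/(4·9/70)=-0.9444>−1
Confirm numerically:
  x=-7.194: |R|=0.46004 <1
  x=-4.258: |R|=0.92693 <1
  x=-3.668: |R|=0.93817 <1
  x=-3.638: |R|=0.93635 <1
  x=-8.360: |R|=1.62581 >1
  x=-8.321: |R|=1.58116 >1
  x=-7.999: |R|=1.22751 >1
Stable set (-7.7778, 0).

(-7.7778, 0).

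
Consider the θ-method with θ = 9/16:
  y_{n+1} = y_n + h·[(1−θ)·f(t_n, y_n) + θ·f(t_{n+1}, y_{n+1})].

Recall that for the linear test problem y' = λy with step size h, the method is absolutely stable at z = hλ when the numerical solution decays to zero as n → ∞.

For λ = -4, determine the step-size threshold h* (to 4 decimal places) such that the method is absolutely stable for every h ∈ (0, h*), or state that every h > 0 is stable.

unbounded; (−∞, 0). Any h>0 works for λ=-4.

Set f=λy, z=hλ:
  y_{n+1} = y_n + z·[7/16·y_n + 9/16·y_{n+1}] ⇒ (1 − 9/16z)y_{n+1} = (1 + 7/16z)y_n
  Hence R(z) = (1 + 7/16z)/(1 − 9/16z).

Boundary: |R(x)|=1, x<0.
x=-1.63: |R|=0.1497
x=-2: |R|=0.0588
x=-10: |R|=0.5094
x=-100: |R|=0.7467
θ=9/16≥1/2 ⇒ |1+7/16x|<|1−9/16x| ∀x<0 ⇒ stable on all of ℝ⁻.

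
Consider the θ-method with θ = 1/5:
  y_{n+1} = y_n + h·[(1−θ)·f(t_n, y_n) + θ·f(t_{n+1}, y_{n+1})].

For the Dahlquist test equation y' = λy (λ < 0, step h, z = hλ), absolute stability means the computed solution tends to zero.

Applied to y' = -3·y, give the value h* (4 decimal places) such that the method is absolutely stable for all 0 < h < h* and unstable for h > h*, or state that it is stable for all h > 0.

(-3.3333,0); λ=-3 ⇒ h* = (10/3)/3 = 1.1111.

With y'=λy (z=hλ):
  y_{n+1} = y_n + z·[4/5·y_n + 1/5·y_{n+1}] ⇒ (1 − 1/5z)y_{n+1} = (1 + 4/5z)y_n
  so R(z) = (1 + 4/5z)/(1 − 1/5z).

Find x<0 with |R(x)|<1.
x=-0.89: |R|=0.2445
R=−1: 1+4/5x = −1+1/5x ⇒ -3/5x=2 ⇒ x=2/(-3/5)=-3.3333
Confirm numerically:
  x=-2.607: |R|=0.71355 <1
  x=-2.009: |R|=0.43316 <1
  x=-1.705: |R|=0.27144 <1
  x=-3.854: |R|=1.17642 >1
  x=-3.711: |R|=1.13007 >1
  x=-3.388: |R|=1.01955 >1
So |R|<1 on (-3.3333, 0).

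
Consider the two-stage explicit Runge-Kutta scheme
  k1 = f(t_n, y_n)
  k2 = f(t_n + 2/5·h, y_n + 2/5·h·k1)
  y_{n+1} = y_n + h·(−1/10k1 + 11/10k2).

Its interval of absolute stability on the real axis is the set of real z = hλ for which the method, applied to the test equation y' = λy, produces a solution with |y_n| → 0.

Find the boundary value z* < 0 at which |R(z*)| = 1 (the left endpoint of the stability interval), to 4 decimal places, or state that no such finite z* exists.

Set f=λy, z=hλ:
  k1=λy_n ⇒ h·k1=z·y_n;  k2=λ(1+2/5z)y_n ⇒ h·k2=z(1+2/5z)y_n
  y_{n+1}/y_n = 1 − 1/10z + 11/10z(1+2/5z) = 1 + z + 11/25z²
  so R(z) = 1 + z + 11/25z².

Find x<0 with |R(x)|<1.
x=-1.14: |R|=0.4318
R=1: x+11/25x²=0 ⇒ x=−25/11=-2.2727; min R=1−1/(4·11/25)=0.4318>−1
Confirm numerically:
  x=-1.982: |R|=0.74646 <1
  x=-1.524: |R|=0.49793 <1
  x=-0.988: |R|=0.44150 <1
  x=-2.843: |R|=1.71337 >1
  x=-2.834: |R|=1.69988 >1
  x=-2.319: |R|=1.04721 >1
So |R|<1 on (-2.2727, 0).

z* = -2.2727.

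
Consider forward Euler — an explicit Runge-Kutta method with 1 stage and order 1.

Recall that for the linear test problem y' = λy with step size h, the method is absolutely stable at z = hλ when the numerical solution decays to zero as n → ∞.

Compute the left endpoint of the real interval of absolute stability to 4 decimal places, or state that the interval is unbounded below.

z* = -2.0000.

Set f=λy, z=hλ:
  order 1, 1-stage ⇒ R(z)=1+z
  (e.g. R(-1.28)=-0.28000, |R|=0.28000)

Need |R(x)|<1, x<0.
x=-1.28: |R|=0.2800
|R(-2.02)|=1.0200 |R(-0.81)|=0.1900 |R(-0.66)|=0.3400
Bisect:
  x_lo=-2.6108 |R|=1.6108  x_hi=-0.2410 |R|=0.7590
  mid=-1.42589 |R|=0.42589 →hi
  mid=-2.01836 |R|=1.01836 →lo
  mid=-1.72213 |R|=0.72213 →hi
  mid=-1.87024 |R|=0.87024 →hi
  mid=-1.94430 |R|=0.94430 →hi
  mid=-1.98133 |R|=0.98133 →hi
  mid=-1.99984 |R|=0.99984 →hi
  ...
  [-2.00013,-1.99999] ⇒ x*=-2.0000
So |R|<1 on (-2.0000, 0).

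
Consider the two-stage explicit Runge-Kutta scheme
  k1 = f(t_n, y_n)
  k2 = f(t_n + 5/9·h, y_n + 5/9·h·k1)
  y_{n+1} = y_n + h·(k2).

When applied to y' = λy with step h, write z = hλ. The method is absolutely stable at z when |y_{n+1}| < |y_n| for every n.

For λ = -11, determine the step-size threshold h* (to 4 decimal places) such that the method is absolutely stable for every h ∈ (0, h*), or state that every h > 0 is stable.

On y'=λy, z=hλ:
  k1=λy_n ⇒ h·k1=z·y_n;  k2=λ(1+5/9z)y_n ⇒ h·k2=z(1+5/9z)y_n
  y_{n+1}/y_n = 1 + z(1+5/9z) = 1 + z + 5/9z²
  so R(z) = 1 + z + 5/9z².

Solve |R(x)|<1 on ℝ⁻.
x=-1.69: |R|=0.8967
R=1: x+5/9x²=0 ⇒ x=−9/5=-1.8000; min R=1−1/(4·5/9)=0.5500>−1
Confirm numerically:
  x=-1.587: |R|=0.81221 <1
  x=-0.991: |R|=0.55460 <1
  x=-0.865: |R|=0.55068 <1
  x=-0.788: |R|=0.55697 <1
  x=-2.298: |R|=1.63578 >1
  x=-2.111: |R|=1.36473 >1
  x=-1.999: |R|=1.22100 >1
Stable set (-1.8000, 0).

(-1.8000,0); λ=-11 ⇒ h* = (9/5)/11 = 0.1636.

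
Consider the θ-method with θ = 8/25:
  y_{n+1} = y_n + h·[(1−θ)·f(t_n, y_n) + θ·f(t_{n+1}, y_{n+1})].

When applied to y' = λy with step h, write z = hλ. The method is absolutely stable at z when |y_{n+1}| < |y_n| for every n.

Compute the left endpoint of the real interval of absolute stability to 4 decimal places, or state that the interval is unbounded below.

Test eqn y'=λy, z=hλ:
  y_{n+1} = y_n + z·[17/25·y_n + 8/25·y_{n+1}] ⇒ (1 − 8/25z)y_{n+1} = (1 + 17/25z)y_n
  R(z) = (1 + 17/25z)/(1 − 8/25z).

Need |R(x)|<1, x<0.
x=-1.62: |R|=0.0669
R=−1: 1+17/25x = −1+8/25x ⇒ -9/25x=2 ⇒ x=2/(-9/25)=-5.5556
Confirm numerically:
  x=-4.551: |R|=0.85277 <1
  x=-4.380: |R|=0.82378 <1
  x=-3.637: |R|=0.68081 <1
  x=-2.519: |R|=0.39473 <1
  x=-5.709: |R|=1.01954 >1
  x=-5.583: |R|=1.00355 >1
Stable set (-5.5556, 0).

z* = -5.5556.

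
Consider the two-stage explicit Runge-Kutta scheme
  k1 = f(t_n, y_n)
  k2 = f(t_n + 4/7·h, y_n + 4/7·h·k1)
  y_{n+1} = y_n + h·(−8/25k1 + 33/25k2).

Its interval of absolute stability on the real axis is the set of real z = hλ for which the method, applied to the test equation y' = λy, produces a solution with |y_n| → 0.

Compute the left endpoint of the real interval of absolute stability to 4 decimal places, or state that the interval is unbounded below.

z* = -1.3258.

On y'=λy, z=hλ:
  k1=λy_n ⇒ h·k1=z·y_n;  k2=λ(1+4/7z)y_n ⇒ h·k2=z(1+4/7z)y_n
  y_{n+1}/y_n = 1 − 8/25z + 33/25z(1+4/7z) = 1 + z + 132/175z²
  R(z) = 1 + z + 132/175z².

Boundary: |R(x)|=1, x<0.
x=-0.44: |R|=0.7060
R=1: x+132/175x²=0 ⇒ x=−175/132=-1.3258; min R=1−1/(4·132/175)=0.6686>−1
Confirm numerically:
  x=-0.950: |R|=0.73074 <1
  x=-0.818: |R|=0.68671 <1
  x=-0.810: |R|=0.68489 <1
  x=-1.741: |R|=1.54530 >1
  x=-1.397: |R|=1.07507 >1
Stable set (-1.3258, 0).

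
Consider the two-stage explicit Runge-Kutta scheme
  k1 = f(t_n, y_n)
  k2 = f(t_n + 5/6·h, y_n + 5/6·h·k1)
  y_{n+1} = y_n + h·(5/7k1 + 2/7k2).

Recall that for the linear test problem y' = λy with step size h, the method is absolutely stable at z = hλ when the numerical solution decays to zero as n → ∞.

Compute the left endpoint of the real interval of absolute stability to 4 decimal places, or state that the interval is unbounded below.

Test eqn y'=λy, z=hλ:
  k1=λy_n ⇒ h·k1=z·y_n;  k2=λ(1+5/6z)y_n ⇒ h·k2=z(1+5/6z)y_n
  y_{n+1}/y_n = 1 + 5/7z + 2/7z(1+5/6z) = 1 + z + 5/21z²
  ⇒ R(z) = 1 + z + 5/21z².

Need |R(x)|<1, x<0.
x=-0.39: |R|=0.6462
R=1: x+5/21x²=0 ⇒ x=−21/5=-4.2000; min R=1−1/(4·5/21)=-0.0500>−1
Confirm numerically:
  x=-4.173: |R|=0.97317 <1
  x=-3.771: |R|=0.61482 <1
  x=-3.315: |R|=0.30148 <1
  x=-4.762: |R|=1.63720 >1
  x=-4.645: |R|=1.49215 >1
Interval (-4.2000, 0).

z* = -4.2000.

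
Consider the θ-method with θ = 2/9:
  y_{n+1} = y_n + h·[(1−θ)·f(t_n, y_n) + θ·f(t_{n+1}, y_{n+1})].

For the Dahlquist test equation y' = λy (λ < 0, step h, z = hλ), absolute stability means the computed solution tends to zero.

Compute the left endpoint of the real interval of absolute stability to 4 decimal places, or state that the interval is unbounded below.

Test eqn y'=λy, z=hλ:
  y_{n+1} = y_n + z·[7/9·y_n + 2/9·y_{n+1}] ⇒ (1 − 2/9z)y_{n+1} = (1 + 7/9z)y_n
  Hence R(z) = (1 + 7/9z)/(1 − 2/9z).

Boundary: |R(x)|=1, x<0.
x=-0.97: |R|=0.2020
R=−1: 1+7/9x = −1+2/9x ⇒ -5/9x=2 ⇒ x=2/(-5/9)=-3.6000
Confirm numerically:
  x=-3.471: |R|=0.95954 <1
  x=-1.984: |R|=0.37693 <1
  x=-1.507: |R|=0.12893 <1
  x=-4.092: |R|=1.14316 >1
  x=-4.009: |R|=1.12017 >1
  x=-3.873: |R|=1.08151 >1
Interval (-3.6000, 0).

left endpoint -3.6000.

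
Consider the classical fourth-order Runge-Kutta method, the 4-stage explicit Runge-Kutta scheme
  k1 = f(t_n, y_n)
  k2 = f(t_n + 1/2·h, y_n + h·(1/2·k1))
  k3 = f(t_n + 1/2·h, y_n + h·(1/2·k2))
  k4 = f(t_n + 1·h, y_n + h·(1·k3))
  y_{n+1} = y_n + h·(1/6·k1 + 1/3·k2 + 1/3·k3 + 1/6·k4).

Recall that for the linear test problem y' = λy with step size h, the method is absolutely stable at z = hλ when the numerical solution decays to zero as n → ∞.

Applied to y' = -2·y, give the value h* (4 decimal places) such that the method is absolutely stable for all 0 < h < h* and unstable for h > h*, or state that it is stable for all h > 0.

With y'=λy (z=hλ):
  order 4, 4-stage ⇒ R(z)=1+z+z^2/2+z^3/6+z^4/24
  (e.g. R(-1.08)=0.34994, |R|=0.34994)

Find x<0 with |R(x)|<1.
x=-1.08: |R|=0.3499
|R(-2.57)|=0.7210 |R(-0.74)|=0.4788 |R(-0.59)|=0.5549
Bisect:
  x_lo=-3.1183 |R|=1.6296  x_hi=-0.2465 |R|=0.7815
  mid=-1.68237 |R|=0.27298 →hi
  mid=-2.40032 |R|=0.55866 →hi
  mid=-2.75929 |R|=0.96149 →hi
  mid=-2.93877 |R|=1.25715 →lo
  mid=-2.84903 |R|=1.10042 →lo
  mid=-2.80416 |R|=1.02882 →lo
  mid=-2.78172 |R|=0.99463 →hi
  mid=-2.79294 |R|=1.01159 →lo
  mid=-2.78733 |R|=1.00308 →lo
  ...
  [-2.78540,-2.78523] ⇒ x*=-2.7853
So |R|<1 on (-2.7853, 0).

(-2.7853,0); λ=-2 ⇒ h* = 1.3926.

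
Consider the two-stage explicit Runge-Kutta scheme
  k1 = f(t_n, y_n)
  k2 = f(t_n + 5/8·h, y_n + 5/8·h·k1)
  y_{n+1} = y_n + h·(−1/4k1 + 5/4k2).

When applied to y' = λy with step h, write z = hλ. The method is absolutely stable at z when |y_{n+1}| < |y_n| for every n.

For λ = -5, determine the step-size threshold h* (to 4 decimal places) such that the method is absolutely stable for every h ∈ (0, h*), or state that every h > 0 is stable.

(-1.2800,0); λ=-5 ⇒ h* = (32/25)/5 = 0.2560.

Test eqn y'=λy, z=hλ:
  k1=λy_n ⇒ h·k1=z·y_n;  k2=λ(1+5/8z)y_n ⇒ h·k2=z(1+5/8z)y_n
  y_{n+1}/y_n = 1 − 1/4z + 5/4z(1+5/8z) = 1 + z + 25/32z²
  so R(z) = 1 + z + 25/32z².

Solve |R(x)|<1 on ℝ⁻.
x=-0.39: |R|=0.7288
R=1: x+25/32x²=0 ⇒ x=−32/25=-1.2800; min R=1−1/(4·25/32)=0.6800>−1
Confirm numerically:
  x=-1.190: |R|=0.91633 <1
  x=-0.765: |R|=0.69221 <1
  x=-0.540: |R|=0.68781 <1
  x=-1.764: |R|=1.66701 >1
  x=-1.757: |R|=1.65476 >1
  x=-1.499: |R|=1.25647 >1
So |R|<1 on (-1.2800, 0).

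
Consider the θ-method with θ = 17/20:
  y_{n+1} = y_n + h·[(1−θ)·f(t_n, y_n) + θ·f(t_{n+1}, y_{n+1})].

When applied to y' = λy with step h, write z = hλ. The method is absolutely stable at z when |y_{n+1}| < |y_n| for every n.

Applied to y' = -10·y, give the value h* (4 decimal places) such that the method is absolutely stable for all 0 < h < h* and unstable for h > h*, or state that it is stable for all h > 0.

unbounded; (−∞, 0). Any h>0 works for λ=-10.

Test eqn y'=λy, z=hλ:
  y_{n+1} = y_n + z·[3/20·y_n + 17/20·y_{n+1}] ⇒ (1 − 17/20z)y_{n+1} = (1 + 3/20z)y_n
  ⇒ R(z) = (1 + 3/20z)/(1 − 17/20z).

Solve |R(x)|<1 on ℝ⁻.
x=-1: |R|=0.4595
x=-2: |R|=0.2593
x=-10: |R|=0.0526
x=-100: |R|=0.1628
θ=17/20≥1/2 ⇒ |1+3/20x|<|1−17/20x| ∀x<0 ⇒ unbounded interval.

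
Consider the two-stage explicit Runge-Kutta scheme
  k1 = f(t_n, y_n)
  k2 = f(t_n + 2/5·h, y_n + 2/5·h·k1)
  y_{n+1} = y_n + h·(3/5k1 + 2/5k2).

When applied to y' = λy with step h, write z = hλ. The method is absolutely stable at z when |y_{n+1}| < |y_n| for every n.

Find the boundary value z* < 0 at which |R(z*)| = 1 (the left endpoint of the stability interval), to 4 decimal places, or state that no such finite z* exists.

Set f=λy, z=hλ:
  k1=λy_n ⇒ h·k1=z·y_n;  k2=λ(1+2/5z)y_n ⇒ h·k2=z(1+2/5z)y_n
  y_{n+1}/y_n = 1 + 3/5z + 2/5z(1+2/5z) = 1 + z + 4/25z²
  ⇒ R(z) = 1 + z + 4/25z².

Solve |R(x)|<1 on ℝ⁻.
x=-0.66: |R|=0.4097
R=1: x+4/25x²=0 ⇒ x=−25/4=-6.2500; min R=1−1/(4·4/25)=-0.5625>−1
Confirm numerically:
  x=-5.544: |R|=0.37375 <1
  x=-4.576: |R|=0.22564 <1
  x=-3.579: |R|=0.52952 <1
  x=-2.773: |R|=0.54268 <1
  x=-6.817: |R|=1.61844 >1
  x=-6.680: |R|=1.45958 >1
  x=-6.531: |R|=1.29363 >1
Interval (-6.2500, 0).

left endpoint -6.2500.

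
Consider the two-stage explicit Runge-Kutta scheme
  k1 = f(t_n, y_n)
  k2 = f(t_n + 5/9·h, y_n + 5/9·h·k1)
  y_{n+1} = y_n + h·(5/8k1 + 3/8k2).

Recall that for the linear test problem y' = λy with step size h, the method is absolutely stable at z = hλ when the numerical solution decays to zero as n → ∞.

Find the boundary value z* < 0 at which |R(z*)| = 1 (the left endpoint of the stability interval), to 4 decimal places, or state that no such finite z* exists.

On y'=λy, z=hλ:
  k1=λy_n ⇒ h·k1=z·y_n;  k2=λ(1+5/9z)y_n ⇒ h·k2=z(1+5/9z)y_n
  y_{n+1}/y_n = 1 + 5/8z + 3/8z(1+5/9z) = 1 + z + 5/24z²
  Hence R(z) = 1 + z + 5/24z².

Need |R(x)|<1, x<0.
x=-0.6: |R|=0.4750
R=1: x+5/24x²=0 ⇒ x=−24/5=-4.8000; min R=1−1/(4·5/24)=-0.2000>−1
Confirm numerically:
  x=-4.277: |R|=0.53399 <1
  x=-3.683: |R|=0.14294 <1
  x=-2.745: |R|=0.17520 <1
  x=-5.168: |R|=1.39621 >1
  x=-4.882: |R|=1.08340 >1
  x=-4.874: |R|=1.07514 >1
Interval (-4.8000, 0).

z* = -4.8000.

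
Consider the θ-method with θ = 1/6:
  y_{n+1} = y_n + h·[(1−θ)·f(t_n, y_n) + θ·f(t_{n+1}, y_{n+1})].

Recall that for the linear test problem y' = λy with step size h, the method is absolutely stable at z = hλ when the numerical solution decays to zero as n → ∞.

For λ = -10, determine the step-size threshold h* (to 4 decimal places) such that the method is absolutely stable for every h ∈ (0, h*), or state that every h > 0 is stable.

On y'=λy, z=hλ:
  y_{n+1} = y_n + z·[5/6·y_n + 1/6·y_{n+1}] ⇒ (1 − 1/6z)y_{n+1} = (1 + 5/6z)y_n
  ⇒ R(z) = (1 + 5/6z)/(1 − 1/6z).

Need |R(x)|<1, x<0.
x=-1.66: |R|=0.3003
R=−1: 1+5/6x = −1+1/6x ⇒ -2/3x=2 ⇒ x=2/(-2/3)=-3.0000
Confirm numerically:
  x=-2.676: |R|=0.85062 <1
  x=-2.540: |R|=0.78454 <1
  x=-2.365: |R|=0.69635 <1
  x=-2.071: |R|=0.53959 <1
  x=-3.278: |R|=1.11985 >1
  x=-3.213: |R|=1.09248 >1
Stable set (-3.0000, 0).

(-3.0000,0); λ=-10 ⇒ h* = (3)/10 = 0.3000.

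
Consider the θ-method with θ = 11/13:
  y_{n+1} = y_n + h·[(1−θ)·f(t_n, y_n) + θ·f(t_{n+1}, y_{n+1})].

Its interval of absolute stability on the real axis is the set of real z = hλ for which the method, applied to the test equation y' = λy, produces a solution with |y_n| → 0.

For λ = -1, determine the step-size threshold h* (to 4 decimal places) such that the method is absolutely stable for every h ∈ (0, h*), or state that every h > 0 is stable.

(−∞, 0) — no finite endpoint. Any h>0 works for λ=-1.

Test eqn y'=λy, z=hλ:
  y_{n+1} = y_n + z·[2/13·y_n + 11/13·y_{n+1}] ⇒ (1 − 11/13z)y_{n+1} = (1 + 2/13z)y_n
  so R(z) = (1 + 2/13z)/(1 − 11/13z).

Find x<0 with |R(x)|<1.
x=-1.65: |R|=0.3114
x=-2: |R|=0.2571
x=-10: |R|=0.0569
x=-100: |R|=0.1680
θ=11/13≥1/2 ⇒ |1+2/13x|<|1−11/13x| ∀x<0 ⇒ unbounded interval.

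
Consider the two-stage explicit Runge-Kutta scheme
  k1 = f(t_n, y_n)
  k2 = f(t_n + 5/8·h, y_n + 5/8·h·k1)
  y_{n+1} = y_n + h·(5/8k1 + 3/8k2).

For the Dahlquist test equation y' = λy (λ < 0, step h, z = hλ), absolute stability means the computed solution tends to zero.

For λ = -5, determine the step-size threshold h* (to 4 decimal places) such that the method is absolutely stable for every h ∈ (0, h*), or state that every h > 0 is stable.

With y'=λy (z=hλ):
  k1=λy_n ⇒ h·k1=z·y_n;  k2=λ(1+5/8z)y_n ⇒ h·k2=z(1+5/8z)y_n
  y_{n+1}/y_n = 1 + 5/8z + 3/8z(1+5/8z) = 1 + z + 15/64z²
  so R(z) = 1 + z + 15/64z².

Boundary: |R(x)|=1, x<0.
x=-1.05: |R|=0.2084
R=1: x+15/64x²=0 ⇒ x=−64/15=-4.2667; min R=1−1/(4·15/64)=-0.0667>−1
Confirm numerically:
  x=-3.685: |R|=0.49763 <1
  x=-2.400: |R|=0.05000 <1
  x=-1.839: |R|=0.04636 <1
  x=-4.762: |R|=1.55284 >1
  x=-4.418: |R|=1.15670 >1
So |R|<1 on (-4.2667, 0).

(-4.2667,0); λ=-5 ⇒ h* = (64/15)/5 = 0.8533.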